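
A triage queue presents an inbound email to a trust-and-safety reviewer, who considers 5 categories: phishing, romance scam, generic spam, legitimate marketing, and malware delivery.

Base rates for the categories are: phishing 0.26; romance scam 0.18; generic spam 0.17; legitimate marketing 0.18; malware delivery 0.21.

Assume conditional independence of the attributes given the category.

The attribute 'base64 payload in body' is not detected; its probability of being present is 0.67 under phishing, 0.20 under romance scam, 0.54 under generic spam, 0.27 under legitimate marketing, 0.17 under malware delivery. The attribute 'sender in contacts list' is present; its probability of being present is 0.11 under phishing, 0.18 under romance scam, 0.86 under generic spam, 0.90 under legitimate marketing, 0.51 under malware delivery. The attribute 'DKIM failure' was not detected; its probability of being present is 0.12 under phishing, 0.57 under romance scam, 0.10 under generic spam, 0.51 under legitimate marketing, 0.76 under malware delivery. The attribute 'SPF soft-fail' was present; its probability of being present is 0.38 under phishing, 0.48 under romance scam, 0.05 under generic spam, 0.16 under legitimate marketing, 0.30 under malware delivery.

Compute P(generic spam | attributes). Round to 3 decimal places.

Multiply each prior by the joint likelihood of the attribute pattern (using 1 − P(present | H) for each absent attribute):
  phishing: 0.26 × (1 − 0.67) × 0.11 × (1 − 0.12) × 0.38 = 0.0031561
  romance scam: 0.18 × (1 − 0.20) × 0.18 × (1 − 0.57) × 0.48 = 0.0053499
  generic spam: 0.17 × (1 − 0.54) × 0.86 × (1 − 0.10) × 0.05 = 0.0030263
  legitimate marketing: 0.18 × (1 − 0.27) × 0.90 × (1 − 0.51) × 0.16 = 0.0092716
  malware delivery: 0.21 × (1 − 0.17) × 0.51 × (1 − 0.76) × 0.30 = 0.0064003
Normalizing constant Z = 0.0031561 + 0.0053499 + 0.0030263 + 0.0092716 + 0.0064003 = 0.027204.
P(generic spam | evidence) = 0.0030263 / 0.027204 ≈ 0.111.

0.111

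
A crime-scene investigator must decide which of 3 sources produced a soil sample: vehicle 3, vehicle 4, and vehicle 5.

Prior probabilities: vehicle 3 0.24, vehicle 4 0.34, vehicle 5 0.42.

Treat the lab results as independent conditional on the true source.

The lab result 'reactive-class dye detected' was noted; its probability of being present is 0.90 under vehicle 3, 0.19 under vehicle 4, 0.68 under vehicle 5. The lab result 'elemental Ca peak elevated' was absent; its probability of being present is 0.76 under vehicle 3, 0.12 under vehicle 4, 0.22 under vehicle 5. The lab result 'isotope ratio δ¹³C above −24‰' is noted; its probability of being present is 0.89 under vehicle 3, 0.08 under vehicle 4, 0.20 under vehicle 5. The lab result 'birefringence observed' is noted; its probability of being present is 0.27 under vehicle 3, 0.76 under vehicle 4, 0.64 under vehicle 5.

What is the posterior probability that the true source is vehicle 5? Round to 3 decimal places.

0.642

Multiply each prior by the joint likelihood of the lab result pattern (using 1 − P(present | H) for each absent lab result):
  vehicle 3: 0.24 × 0.90 × (1 − 0.76) × 0.89 × 0.27 = 0.012457
  vehicle 4: 0.34 × 0.19 × (1 − 0.12) × 0.08 × 0.76 = 0.0034564
  vehicle 5: 0.42 × 0.68 × (1 − 0.22) × 0.20 × 0.64 = 0.028514
Normalizing constant Z = 0.012457 + 0.0034564 + 0.028514 = 0.044428.
P(vehicle 5 | evidence) = 0.028514 / 0.044428 ≈ 0.642.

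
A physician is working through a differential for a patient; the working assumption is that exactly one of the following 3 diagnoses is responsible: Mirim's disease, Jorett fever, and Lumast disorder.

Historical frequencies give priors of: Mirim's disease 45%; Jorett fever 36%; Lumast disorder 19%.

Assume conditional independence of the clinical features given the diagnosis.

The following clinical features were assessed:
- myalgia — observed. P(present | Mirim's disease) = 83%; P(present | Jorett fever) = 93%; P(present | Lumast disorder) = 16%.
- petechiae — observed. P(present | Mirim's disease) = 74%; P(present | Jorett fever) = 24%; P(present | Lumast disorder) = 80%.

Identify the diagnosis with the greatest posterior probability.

Mirim's disease

Multiply each prior by the joint likelihood of the clinical feature pattern:
  Mirim's disease: 0.45 × 0.83 × 0.74 = 0.27639
  Jorett fever: 0.36 × 0.93 × 0.24 = 0.080352
  Lumast disorder: 0.19 × 0.16 × 0.80 = 0.02432
The unnormalized weights sum to 0.38106.
P(Mirim's disease | evidence) ≈ 0.27639 / 0.38106 ≈ 0.725
P(Jorett fever | evidence) ≈ 0.080352 / 0.38106 ≈ 0.211
P(Lumast disorder | evidence) ≈ 0.02432 / 0.38106 ≈ 0.064
The largest is 0.725, so Mirim's disease is most probable.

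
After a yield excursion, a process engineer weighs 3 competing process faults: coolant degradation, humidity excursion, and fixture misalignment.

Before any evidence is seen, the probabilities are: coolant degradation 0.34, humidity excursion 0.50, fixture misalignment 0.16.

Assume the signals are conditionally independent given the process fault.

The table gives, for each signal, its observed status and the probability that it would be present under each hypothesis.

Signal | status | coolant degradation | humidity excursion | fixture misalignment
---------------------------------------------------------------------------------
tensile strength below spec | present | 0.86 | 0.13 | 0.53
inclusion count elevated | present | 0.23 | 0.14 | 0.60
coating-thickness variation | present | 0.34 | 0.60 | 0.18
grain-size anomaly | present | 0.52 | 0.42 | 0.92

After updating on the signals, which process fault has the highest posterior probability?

Multiply each prior by the joint likelihood of the signal pattern:
  coolant degradation: 0.34 × 0.86 × 0.23 × 0.34 × 0.52 = 0.01189
  humidity excursion: 0.50 × 0.13 × 0.14 × 0.60 × 0.42 = 0.0022932
  fixture misalignment: 0.16 × 0.53 × 0.60 × 0.18 × 0.92 = 0.0084257
Normalizing constant Z = 0.01189 + 0.0022932 + 0.0084257 = 0.022609.
P(coolant degradation | evidence) ≈ 0.01189 / 0.022609 ≈ 0.526
P(humidity excursion | evidence) ≈ 0.0022932 / 0.022609 ≈ 0.101
P(fixture misalignment | evidence) ≈ 0.0084257 / 0.022609 ≈ 0.373
The largest is 0.526, so coolant degradation is most probable.

coolant degradation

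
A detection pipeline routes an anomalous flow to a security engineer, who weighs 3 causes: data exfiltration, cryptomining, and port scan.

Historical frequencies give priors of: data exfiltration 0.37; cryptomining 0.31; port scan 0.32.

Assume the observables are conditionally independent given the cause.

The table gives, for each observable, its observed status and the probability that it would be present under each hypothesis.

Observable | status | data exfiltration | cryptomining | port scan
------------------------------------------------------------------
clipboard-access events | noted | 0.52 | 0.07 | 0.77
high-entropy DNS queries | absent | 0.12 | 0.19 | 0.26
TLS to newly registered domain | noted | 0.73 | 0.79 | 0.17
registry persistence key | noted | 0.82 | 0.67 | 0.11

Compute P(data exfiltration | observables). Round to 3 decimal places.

0.889

By Bayes' rule with conditional independence, the unnormalized weight for each hypothesis is prior × ∏ likelihoods (using 1 − P(present | H) for each absent observable):
  data exfiltration: 0.37 × 0.52 × (1 − 0.12) × 0.73 × 0.82 = 0.10135
  cryptomining: 0.31 × 0.07 × (1 − 0.19) × 0.79 × 0.67 = 0.0093035
  port scan: 0.32 × 0.77 × (1 − 0.26) × 0.17 × 0.11 = 0.0034097
Normalizing constant Z = 0.10135 + 0.0093035 + 0.0034097 = 0.11406.
P(data exfiltration | evidence) = 0.10135 / 0.11406 ≈ 0.889.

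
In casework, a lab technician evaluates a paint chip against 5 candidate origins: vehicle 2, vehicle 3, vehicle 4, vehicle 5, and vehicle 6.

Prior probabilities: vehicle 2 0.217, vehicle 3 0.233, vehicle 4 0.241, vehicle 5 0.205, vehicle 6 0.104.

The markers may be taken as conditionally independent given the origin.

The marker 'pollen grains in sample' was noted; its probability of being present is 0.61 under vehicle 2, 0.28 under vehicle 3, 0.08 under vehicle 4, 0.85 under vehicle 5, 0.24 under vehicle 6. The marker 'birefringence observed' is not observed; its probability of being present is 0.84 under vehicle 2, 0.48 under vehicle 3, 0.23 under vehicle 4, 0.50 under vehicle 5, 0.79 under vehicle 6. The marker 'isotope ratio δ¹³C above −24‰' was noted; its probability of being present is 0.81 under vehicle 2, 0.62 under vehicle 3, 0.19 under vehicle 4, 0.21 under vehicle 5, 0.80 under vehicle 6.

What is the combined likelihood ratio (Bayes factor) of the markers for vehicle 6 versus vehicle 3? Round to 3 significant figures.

0.447

Joint likelihood of the marker pattern under each hypothesis (using 1 − P(present | H) for each absent marker):
  vehicle 6: 0.24 × (1 − 0.79) × 0.80 = 0.04032
  vehicle 3: 0.28 × (1 − 0.48) × 0.62 = 0.090272
Bayes factor = 0.04032 / 0.090272 ≈ 0.447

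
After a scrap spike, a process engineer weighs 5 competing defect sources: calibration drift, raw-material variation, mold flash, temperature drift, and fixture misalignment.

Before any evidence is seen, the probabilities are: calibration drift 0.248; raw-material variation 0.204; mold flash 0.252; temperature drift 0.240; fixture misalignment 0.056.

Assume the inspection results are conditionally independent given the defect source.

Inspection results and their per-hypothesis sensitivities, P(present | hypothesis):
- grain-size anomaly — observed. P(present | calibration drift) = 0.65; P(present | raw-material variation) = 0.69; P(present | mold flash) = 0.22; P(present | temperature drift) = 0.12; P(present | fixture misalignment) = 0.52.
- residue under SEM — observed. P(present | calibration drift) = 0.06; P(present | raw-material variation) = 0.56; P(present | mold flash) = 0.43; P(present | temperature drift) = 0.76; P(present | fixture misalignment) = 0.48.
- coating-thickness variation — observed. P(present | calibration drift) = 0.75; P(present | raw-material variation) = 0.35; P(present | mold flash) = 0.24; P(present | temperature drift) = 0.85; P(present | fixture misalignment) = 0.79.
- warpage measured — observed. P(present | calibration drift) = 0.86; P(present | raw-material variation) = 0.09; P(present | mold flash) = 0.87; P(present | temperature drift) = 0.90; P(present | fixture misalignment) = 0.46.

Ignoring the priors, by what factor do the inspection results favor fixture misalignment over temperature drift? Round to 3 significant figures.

The Bayes factor is the ratio of the joint likelihoods of the inspection result pattern under the two hypotheses.
  fixture misalignment: 0.52 × 0.48 × 0.79 × 0.46 = 0.090705
  temperature drift: 0.12 × 0.76 × 0.85 × 0.90 = 0.069768
Bayes factor = 0.090705 / 0.069768 ≈ 1.30

1.30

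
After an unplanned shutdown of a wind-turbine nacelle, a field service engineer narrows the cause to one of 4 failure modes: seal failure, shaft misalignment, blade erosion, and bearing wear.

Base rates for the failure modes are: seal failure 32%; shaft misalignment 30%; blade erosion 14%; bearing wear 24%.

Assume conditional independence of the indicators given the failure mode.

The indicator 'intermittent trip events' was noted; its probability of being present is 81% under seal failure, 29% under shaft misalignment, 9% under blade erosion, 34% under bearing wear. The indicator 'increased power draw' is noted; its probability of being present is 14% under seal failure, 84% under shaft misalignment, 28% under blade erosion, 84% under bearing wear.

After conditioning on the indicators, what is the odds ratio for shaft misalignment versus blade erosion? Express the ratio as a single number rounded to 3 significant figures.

20.7

The normalizing constant cancels in an odds ratio, so compute prior × likelihood for the two hypotheses only:
  shaft misalignment: 0.30 × 0.29 × 0.84 = 0.07308
  blade erosion: 0.14 × 0.09 × 0.28 = 0.003528
Odds(shaft misalignment : blade erosion) = 0.07308 / 0.003528 ≈ 20.7.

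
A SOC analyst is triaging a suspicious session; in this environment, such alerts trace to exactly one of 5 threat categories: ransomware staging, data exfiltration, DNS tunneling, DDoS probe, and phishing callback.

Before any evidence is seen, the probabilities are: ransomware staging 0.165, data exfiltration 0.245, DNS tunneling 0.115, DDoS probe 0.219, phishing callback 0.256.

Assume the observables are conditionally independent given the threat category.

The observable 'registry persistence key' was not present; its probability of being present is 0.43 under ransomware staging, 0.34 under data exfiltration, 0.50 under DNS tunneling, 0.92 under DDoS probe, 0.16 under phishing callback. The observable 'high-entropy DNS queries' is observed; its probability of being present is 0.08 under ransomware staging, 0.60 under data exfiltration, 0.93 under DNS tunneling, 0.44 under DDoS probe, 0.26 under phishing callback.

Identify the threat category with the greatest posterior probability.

data exfiltration

For each hypothesis, the unnormalized posterior weight is prior × product of the observable likelihoods (using 1 − P(present | H) for each absent observable):
  ransomware staging: 0.165 × (1 − 0.43) × 0.08 = 0.007524
  data exfiltration: 0.245 × (1 − 0.34) × 0.60 = 0.09702
  DNS tunneling: 0.115 × (1 − 0.50) × 0.93 = 0.053475
  DDoS probe: 0.219 × (1 − 0.92) × 0.44 = 0.0077088
  phishing callback: 0.256 × (1 − 0.16) × 0.26 = 0.05591
Marginal likelihood of the evidence = 0.22164.
P(ransomware staging | evidence) ≈ 0.007524 / 0.22164 ≈ 0.034
P(data exfiltration | evidence) ≈ 0.09702 / 0.22164 ≈ 0.438
P(DNS tunneling | evidence) ≈ 0.053475 / 0.22164 ≈ 0.241
P(DDoS probe | evidence) ≈ 0.0077088 / 0.22164 ≈ 0.035
P(phishing callback | evidence) ≈ 0.05591 / 0.22164 ≈ 0.252
The largest is 0.438, so data exfiltration is most probable.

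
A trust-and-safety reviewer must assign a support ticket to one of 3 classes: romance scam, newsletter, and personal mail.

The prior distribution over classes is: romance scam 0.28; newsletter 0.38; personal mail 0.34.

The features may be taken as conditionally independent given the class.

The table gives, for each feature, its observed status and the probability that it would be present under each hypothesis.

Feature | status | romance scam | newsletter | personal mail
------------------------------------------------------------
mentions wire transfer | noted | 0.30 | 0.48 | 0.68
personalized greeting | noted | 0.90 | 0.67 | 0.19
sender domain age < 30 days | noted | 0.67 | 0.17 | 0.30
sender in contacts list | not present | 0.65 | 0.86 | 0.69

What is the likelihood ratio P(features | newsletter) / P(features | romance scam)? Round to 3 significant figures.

0.121

Take the product of per-feature likelihoods under each hypothesis (using 1 − P(present | H) for each absent feature), then divide.
  newsletter: 0.48 × 0.67 × 0.17 × (1 − 0.86) = 0.0076541
  romance scam: 0.30 × 0.90 × 0.67 × (1 − 0.65) = 0.063315
Bayes factor = 0.0076541 / 0.063315 ≈ 0.121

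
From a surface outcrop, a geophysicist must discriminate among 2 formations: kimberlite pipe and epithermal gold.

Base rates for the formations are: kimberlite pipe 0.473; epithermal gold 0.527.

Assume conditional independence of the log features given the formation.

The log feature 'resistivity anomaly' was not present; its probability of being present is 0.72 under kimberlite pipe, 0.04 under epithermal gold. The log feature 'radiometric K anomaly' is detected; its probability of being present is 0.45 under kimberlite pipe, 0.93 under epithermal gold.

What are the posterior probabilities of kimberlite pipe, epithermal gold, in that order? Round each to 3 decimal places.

Multiply each prior by the joint likelihood of the log feature pattern (using 1 − P(present | H) for each absent log feature):
  kimberlite pipe: 0.473 × (1 − 0.72) × 0.45 = 0.059598
  epithermal gold: 0.527 × (1 − 0.04) × 0.93 = 0.47051
The unnormalized weights sum to 0.5301.
P(kimberlite pipe | evidence) = 0.059598 / 0.5301 ≈ 0.112
P(epithermal gold | evidence) = 0.47051 / 0.5301 ≈ 0.888

0.112, 0.888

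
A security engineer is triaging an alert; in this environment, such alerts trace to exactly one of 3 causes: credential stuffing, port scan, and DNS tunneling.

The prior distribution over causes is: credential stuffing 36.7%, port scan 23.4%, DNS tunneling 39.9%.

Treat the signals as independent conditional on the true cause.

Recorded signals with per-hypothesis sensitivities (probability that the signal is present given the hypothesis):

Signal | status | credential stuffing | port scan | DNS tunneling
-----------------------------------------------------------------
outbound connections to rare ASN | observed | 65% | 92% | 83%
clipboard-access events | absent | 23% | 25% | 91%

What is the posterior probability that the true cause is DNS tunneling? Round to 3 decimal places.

By Bayes' rule with conditional independence, the unnormalized weight for each hypothesis is prior × ∏ likelihoods (using 1 − P(present | H) for each absent signal):
  credential stuffing: 0.367 × 0.65 × (1 − 0.23) = 0.18368
  port scan: 0.234 × 0.92 × (1 − 0.25) = 0.16146
  DNS tunneling: 0.399 × 0.83 × (1 − 0.91) = 0.029805
The unnormalized weights sum to 0.37495.
P(DNS tunneling | evidence) = 0.029805 / 0.37495 ≈ 0.079.

0.079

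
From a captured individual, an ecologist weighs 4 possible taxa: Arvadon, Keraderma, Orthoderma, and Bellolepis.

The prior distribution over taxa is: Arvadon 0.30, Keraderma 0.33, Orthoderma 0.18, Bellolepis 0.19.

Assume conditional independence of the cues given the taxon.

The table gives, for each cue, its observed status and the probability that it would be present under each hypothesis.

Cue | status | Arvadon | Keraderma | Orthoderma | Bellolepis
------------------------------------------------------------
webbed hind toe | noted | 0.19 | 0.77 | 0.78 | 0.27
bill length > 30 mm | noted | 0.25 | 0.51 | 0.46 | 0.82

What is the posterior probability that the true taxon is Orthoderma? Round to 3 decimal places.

By Bayes' rule with conditional independence, the unnormalized weight for each hypothesis is prior × ∏ likelihoods:
  Arvadon: 0.30 × 0.19 × 0.25 = 0.01425
  Keraderma: 0.33 × 0.77 × 0.51 = 0.12959
  Orthoderma: 0.18 × 0.78 × 0.46 = 0.064584
  Bellolepis: 0.19 × 0.27 × 0.82 = 0.042066
Normalizing constant Z = 0.01425 + 0.12959 + 0.064584 + 0.042066 = 0.25049.
P(Orthoderma | evidence) = 0.064584 / 0.25049 ≈ 0.258.

0.258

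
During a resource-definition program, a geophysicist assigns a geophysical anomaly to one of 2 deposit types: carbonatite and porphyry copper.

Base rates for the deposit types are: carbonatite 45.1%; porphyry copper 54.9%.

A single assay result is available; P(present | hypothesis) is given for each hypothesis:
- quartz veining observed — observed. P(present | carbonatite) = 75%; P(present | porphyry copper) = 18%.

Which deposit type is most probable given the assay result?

carbonatite

Multiply each prior by the likelihood of the assay result:
  carbonatite: 0.451 × 0.75 = 0.33825
  porphyry copper: 0.549 × 0.18 = 0.09882
Marginal likelihood of the evidence = 0.43707.
P(carbonatite | evidence) ≈ 0.33825 / 0.43707 ≈ 0.774
P(porphyry copper | evidence) ≈ 0.09882 / 0.43707 ≈ 0.226
The largest is 0.774, so carbonatite is most probable.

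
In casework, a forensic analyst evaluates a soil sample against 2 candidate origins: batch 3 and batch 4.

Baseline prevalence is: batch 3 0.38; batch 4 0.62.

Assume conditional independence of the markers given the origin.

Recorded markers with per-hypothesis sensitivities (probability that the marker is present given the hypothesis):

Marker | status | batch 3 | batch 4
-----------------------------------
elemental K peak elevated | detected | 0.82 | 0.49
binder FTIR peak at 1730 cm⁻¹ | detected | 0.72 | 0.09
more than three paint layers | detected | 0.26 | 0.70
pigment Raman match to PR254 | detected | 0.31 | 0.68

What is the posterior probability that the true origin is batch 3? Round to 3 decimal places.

0.581

By Bayes' rule with conditional independence, the unnormalized weight for each hypothesis is prior × ∏ likelihoods:
  batch 3: 0.38 × 0.82 × 0.72 × 0.26 × 0.31 = 0.018083
  batch 4: 0.62 × 0.49 × 0.09 × 0.70 × 0.68 = 0.013015
Normalizing constant Z = 0.018083 + 0.013015 = 0.031098.
P(batch 3 | evidence) = 0.018083 / 0.031098 ≈ 0.581.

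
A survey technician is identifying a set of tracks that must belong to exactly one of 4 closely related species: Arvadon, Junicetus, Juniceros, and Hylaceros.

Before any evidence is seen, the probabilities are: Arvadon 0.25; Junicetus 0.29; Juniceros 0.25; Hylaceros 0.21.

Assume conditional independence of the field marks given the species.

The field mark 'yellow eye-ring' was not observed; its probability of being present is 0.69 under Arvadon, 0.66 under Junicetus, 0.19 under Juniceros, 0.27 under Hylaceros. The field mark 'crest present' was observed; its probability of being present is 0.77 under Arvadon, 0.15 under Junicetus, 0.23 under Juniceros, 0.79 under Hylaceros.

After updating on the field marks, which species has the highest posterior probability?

By Bayes' rule with conditional independence, the unnormalized weight for each hypothesis is prior × ∏ likelihoods (using 1 − P(present | H) for each absent field mark):
  Arvadon: 0.25 × (1 − 0.69) × 0.77 = 0.059675
  Junicetus: 0.29 × (1 − 0.66) × 0.15 = 0.01479
  Juniceros: 0.25 × (1 − 0.19) × 0.23 = 0.046575
  Hylaceros: 0.21 × (1 − 0.27) × 0.79 = 0.12111
Normalizing constant Z = 0.059675 + 0.01479 + 0.046575 + 0.12111 = 0.24215.
P(Arvadon | evidence) ≈ 0.059675 / 0.24215 ≈ 0.246
P(Junicetus | evidence) ≈ 0.01479 / 0.24215 ≈ 0.061
P(Juniceros | evidence) ≈ 0.046575 / 0.24215 ≈ 0.192
P(Hylaceros | evidence) ≈ 0.12111 / 0.24215 ≈ 0.500
The largest is 0.500, so Hylaceros is most probable.

Hylaceros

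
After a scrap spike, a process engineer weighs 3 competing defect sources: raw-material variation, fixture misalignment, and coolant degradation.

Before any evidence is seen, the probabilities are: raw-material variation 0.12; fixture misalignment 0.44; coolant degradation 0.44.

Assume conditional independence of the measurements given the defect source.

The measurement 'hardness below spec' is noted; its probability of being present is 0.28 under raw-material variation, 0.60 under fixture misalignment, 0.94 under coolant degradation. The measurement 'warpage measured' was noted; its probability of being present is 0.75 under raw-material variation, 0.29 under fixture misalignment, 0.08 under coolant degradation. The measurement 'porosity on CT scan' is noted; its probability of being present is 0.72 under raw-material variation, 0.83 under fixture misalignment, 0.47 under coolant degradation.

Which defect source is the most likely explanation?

fixture misalignment

Multiply each prior by the joint likelihood of the measurement pattern:
  raw-material variation: 0.12 × 0.28 × 0.75 × 0.72 = 0.018144
  fixture misalignment: 0.44 × 0.60 × 0.29 × 0.83 = 0.063545
  coolant degradation: 0.44 × 0.94 × 0.08 × 0.47 = 0.015551
Marginal likelihood of the evidence = 0.09724.
P(raw-material variation | evidence) ≈ 0.018144 / 0.09724 ≈ 0.187
P(fixture misalignment | evidence) ≈ 0.063545 / 0.09724 ≈ 0.653
P(coolant degradation | evidence) ≈ 0.015551 / 0.09724 ≈ 0.160
The largest is 0.653, so fixture misalignment is most probable.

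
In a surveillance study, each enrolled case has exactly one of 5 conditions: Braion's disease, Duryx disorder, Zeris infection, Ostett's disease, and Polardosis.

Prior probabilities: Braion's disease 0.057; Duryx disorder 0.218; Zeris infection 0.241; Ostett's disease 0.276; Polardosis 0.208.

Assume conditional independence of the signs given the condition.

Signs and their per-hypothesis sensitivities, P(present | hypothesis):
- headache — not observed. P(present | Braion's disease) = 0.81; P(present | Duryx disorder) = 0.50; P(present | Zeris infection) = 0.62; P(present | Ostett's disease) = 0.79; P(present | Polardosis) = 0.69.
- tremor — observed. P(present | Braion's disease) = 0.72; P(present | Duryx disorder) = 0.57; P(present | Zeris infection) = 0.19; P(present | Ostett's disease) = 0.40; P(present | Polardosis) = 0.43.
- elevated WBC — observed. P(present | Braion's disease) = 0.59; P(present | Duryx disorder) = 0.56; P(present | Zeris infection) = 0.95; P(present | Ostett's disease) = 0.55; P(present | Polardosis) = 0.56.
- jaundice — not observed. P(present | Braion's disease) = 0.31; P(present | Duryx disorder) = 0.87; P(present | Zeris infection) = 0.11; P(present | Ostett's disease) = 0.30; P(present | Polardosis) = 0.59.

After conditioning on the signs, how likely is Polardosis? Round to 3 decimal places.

Multiply each prior by the joint likelihood of the sign pattern (using 1 − P(present | H) for each absent sign):
  Braion's disease: 0.057 × (1 − 0.81) × 0.72 × 0.59 × (1 − 0.31) = 0.0031744
  Duryx disorder: 0.218 × (1 − 0.50) × 0.57 × 0.56 × (1 − 0.87) = 0.0045231
  Zeris infection: 0.241 × (1 − 0.62) × 0.19 × 0.95 × (1 − 0.11) = 0.014712
  Ostett's disease: 0.276 × (1 − 0.79) × 0.40 × 0.55 × (1 − 0.30) = 0.0089258
  Polardosis: 0.208 × (1 − 0.69) × 0.43 × 0.56 × (1 − 0.59) = 0.006366
Marginal likelihood of the evidence = 0.037701.
P(Polardosis | evidence) = 0.006366 / 0.037701 ≈ 0.169.

0.169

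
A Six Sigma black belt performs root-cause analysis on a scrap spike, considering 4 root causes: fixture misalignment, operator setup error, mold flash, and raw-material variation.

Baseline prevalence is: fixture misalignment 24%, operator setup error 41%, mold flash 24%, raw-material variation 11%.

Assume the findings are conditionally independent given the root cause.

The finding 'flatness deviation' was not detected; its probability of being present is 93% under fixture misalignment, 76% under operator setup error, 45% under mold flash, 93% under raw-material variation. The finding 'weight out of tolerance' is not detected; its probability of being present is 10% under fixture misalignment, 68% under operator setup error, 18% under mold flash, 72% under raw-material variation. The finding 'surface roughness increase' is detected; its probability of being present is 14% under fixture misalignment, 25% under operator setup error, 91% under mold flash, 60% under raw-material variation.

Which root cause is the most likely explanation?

For each hypothesis, the unnormalized posterior weight is prior × product of the finding likelihoods (using 1 − P(present | H) for each absent finding):
  fixture misalignment: 0.24 × (1 − 0.93) × (1 − 0.10) × 0.14 = 0.0021168
  operator setup error: 0.41 × (1 − 0.76) × (1 − 0.68) × 0.25 = 0.007872
  mold flash: 0.24 × (1 − 0.45) × (1 − 0.18) × 0.91 = 0.098498
  raw-material variation: 0.11 × (1 − 0.93) × (1 − 0.72) × 0.60 = 0.0012936
Normalizing constant Z = 0.0021168 + 0.007872 + 0.098498 + 0.0012936 = 0.10978.
P(fixture misalignment | evidence) ≈ 0.0021168 / 0.10978 ≈ 0.019
P(operator setup error | evidence) ≈ 0.007872 / 0.10978 ≈ 0.072
P(mold flash | evidence) ≈ 0.098498 / 0.10978 ≈ 0.897
P(raw-material variation | evidence) ≈ 0.0012936 / 0.10978 ≈ 0.012
The largest is 0.897, so mold flash is most probable.

mold flash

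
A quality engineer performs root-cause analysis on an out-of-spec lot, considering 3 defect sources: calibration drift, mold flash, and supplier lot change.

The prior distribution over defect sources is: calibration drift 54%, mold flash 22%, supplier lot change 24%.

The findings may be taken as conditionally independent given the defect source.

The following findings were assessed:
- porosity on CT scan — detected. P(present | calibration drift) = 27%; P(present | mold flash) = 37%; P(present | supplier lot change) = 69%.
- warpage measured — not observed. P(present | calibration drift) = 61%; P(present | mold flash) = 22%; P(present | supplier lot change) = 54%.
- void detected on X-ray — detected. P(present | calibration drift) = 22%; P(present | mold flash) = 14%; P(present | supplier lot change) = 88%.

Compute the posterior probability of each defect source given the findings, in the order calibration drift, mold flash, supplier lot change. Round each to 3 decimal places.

0.141, 0.101, 0.758

Multiply each prior by the joint likelihood of the evidence pattern (using 1 − P(present | H) for each absent finding):
  calibration drift: 0.540 × 0.27 × (1 − 0.61) × 0.22 = 0.01251
  mold flash: 0.220 × 0.37 × (1 − 0.22) × 0.14 = 0.0088889
  supplier lot change: 0.240 × 0.69 × (1 − 0.54) × 0.88 = 0.067035
Normalizing constant Z = 0.01251 + 0.0088889 + 0.067035 = 0.088433.
P(calibration drift | evidence) = 0.01251 / 0.088433 ≈ 0.141
P(mold flash | evidence) = 0.0088889 / 0.088433 ≈ 0.101
P(supplier lot change | evidence) = 0.067035 / 0.088433 ≈ 0.758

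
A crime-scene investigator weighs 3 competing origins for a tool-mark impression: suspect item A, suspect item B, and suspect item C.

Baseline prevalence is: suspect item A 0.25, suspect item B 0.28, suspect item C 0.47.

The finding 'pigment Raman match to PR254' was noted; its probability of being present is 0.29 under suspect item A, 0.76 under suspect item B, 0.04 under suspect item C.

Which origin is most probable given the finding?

For each hypothesis, the unnormalized posterior weight is prior × likelihood:
  suspect item A: 0.25 × 0.29 = 0.0725
  suspect item B: 0.28 × 0.76 = 0.2128
  suspect item C: 0.47 × 0.04 = 0.0188
The unnormalized weights sum to 0.3041.
P(suspect item A | evidence) ≈ 0.0725 / 0.3041 ≈ 0.238
P(suspect item B | evidence) ≈ 0.2128 / 0.3041 ≈ 0.700
P(suspect item C | evidence) ≈ 0.0188 / 0.3041 ≈ 0.062
The largest is 0.700, so suspect item B is most probable.

suspect item B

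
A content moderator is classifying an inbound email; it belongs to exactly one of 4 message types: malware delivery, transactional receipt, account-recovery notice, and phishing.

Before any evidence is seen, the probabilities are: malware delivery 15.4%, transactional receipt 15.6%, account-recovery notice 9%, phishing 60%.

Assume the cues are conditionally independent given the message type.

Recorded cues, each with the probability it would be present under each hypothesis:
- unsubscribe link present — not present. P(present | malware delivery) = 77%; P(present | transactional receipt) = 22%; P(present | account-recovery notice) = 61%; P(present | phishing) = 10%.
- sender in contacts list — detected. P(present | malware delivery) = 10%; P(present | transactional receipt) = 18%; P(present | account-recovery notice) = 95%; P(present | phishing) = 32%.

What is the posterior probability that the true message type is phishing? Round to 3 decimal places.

For each hypothesis, the unnormalized posterior weight is prior × product of the cue likelihoods (using 1 − P(present | H) for each absent cue):
  malware delivery: 0.154 × (1 − 0.77) × 0.10 = 0.003542
  transactional receipt: 0.156 × (1 − 0.22) × 0.18 = 0.021902
  account-recovery notice: 0.090 × (1 − 0.61) × 0.95 = 0.033345
  phishing: 0.600 × (1 − 0.10) × 0.32 = 0.1728
The unnormalized weights sum to 0.23159.
P(phishing | evidence) = 0.1728 / 0.23159 ≈ 0.746.

0.746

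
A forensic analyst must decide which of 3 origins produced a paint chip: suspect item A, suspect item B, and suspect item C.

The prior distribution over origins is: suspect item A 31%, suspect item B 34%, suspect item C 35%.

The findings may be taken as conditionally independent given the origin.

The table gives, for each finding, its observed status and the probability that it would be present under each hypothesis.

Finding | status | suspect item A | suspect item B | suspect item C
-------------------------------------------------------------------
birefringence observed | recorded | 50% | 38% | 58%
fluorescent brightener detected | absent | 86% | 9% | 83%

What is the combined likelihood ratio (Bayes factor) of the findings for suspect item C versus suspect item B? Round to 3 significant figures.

Joint likelihood of the evidence pattern under each hypothesis (using 1 − P(present | H) for each absent finding):
  suspect item C: 0.58 × (1 − 0.83) = 0.0986
  suspect item B: 0.38 × (1 − 0.09) = 0.3458
Bayes factor = 0.0986 / 0.3458 ≈ 0.285

0.285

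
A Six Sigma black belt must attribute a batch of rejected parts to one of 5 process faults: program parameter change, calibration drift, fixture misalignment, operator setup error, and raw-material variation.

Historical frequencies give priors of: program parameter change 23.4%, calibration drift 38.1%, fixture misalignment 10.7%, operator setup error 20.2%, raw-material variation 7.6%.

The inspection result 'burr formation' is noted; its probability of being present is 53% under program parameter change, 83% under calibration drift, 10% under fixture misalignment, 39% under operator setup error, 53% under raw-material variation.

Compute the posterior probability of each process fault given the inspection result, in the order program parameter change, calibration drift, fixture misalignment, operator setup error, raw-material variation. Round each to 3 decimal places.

For each hypothesis, the unnormalized posterior weight is prior × likelihood:
  program parameter change: 0.234 × 0.53 = 0.12402
  calibration drift: 0.381 × 0.83 = 0.31623
  fixture misalignment: 0.107 × 0.10 = 0.0107
  operator setup error: 0.202 × 0.39 = 0.07878
  raw-material variation: 0.076 × 0.53 = 0.04028
Normalizing constant Z = 0.12402 + 0.31623 + 0.0107 + 0.07878 + 0.04028 = 0.57001.
P(program parameter change | evidence) = 0.12402 / 0.57001 ≈ 0.218
P(calibration drift | evidence) = 0.31623 / 0.57001 ≈ 0.555
P(fixture misalignment | evidence) = 0.0107 / 0.57001 ≈ 0.019
P(operator setup error | evidence) = 0.07878 / 0.57001 ≈ 0.138
P(raw-material variation | evidence) = 0.04028 / 0.57001 ≈ 0.071

0.218, 0.555, 0.019, 0.138, 0.071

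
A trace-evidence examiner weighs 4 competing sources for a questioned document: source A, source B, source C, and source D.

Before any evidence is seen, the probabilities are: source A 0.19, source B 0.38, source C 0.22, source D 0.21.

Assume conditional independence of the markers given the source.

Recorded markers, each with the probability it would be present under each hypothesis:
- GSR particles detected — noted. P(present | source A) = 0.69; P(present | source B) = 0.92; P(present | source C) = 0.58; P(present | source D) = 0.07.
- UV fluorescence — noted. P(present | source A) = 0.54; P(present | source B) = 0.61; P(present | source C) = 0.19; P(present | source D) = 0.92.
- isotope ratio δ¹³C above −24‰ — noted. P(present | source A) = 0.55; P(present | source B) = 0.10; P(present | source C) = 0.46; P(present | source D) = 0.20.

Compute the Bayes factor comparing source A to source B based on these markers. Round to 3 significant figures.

Take the product of per-marker likelihoods under each hypothesis, then divide.
  source A: 0.69 × 0.54 × 0.55 = 0.20493
  source B: 0.92 × 0.61 × 0.10 = 0.05612
Bayes factor = 0.20493 / 0.05612 ≈ 3.65

3.65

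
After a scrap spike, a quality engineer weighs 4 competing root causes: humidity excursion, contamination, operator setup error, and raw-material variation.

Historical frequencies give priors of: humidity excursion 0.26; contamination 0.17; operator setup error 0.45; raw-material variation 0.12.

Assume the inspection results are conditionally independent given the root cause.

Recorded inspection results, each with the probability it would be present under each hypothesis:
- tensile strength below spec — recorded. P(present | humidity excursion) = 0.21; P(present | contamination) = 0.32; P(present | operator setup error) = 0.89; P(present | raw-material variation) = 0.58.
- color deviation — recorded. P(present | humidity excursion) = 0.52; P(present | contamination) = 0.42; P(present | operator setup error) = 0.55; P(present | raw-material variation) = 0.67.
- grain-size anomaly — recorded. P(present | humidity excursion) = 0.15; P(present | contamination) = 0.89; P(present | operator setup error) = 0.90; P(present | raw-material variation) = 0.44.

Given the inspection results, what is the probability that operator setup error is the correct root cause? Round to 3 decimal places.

0.815

For each hypothesis, the unnormalized posterior weight is prior × product of the inspection result likelihoods:
  humidity excursion: 0.26 × 0.21 × 0.52 × 0.15 = 0.0042588
  contamination: 0.17 × 0.32 × 0.42 × 0.89 = 0.020335
  operator setup error: 0.45 × 0.89 × 0.55 × 0.90 = 0.19825
  raw-material variation: 0.12 × 0.58 × 0.67 × 0.44 = 0.020518
The unnormalized weights sum to 0.24336.
P(operator setup error | evidence) = 0.19825 / 0.24336 ≈ 0.815.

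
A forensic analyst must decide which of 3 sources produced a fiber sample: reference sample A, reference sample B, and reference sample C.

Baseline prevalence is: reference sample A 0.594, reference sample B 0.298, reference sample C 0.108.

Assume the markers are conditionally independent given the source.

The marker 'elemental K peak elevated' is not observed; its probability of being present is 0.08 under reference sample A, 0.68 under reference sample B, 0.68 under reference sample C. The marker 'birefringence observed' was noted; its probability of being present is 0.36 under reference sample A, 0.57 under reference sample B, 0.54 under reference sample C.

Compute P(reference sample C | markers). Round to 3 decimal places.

0.069

Multiply each prior by the joint likelihood of the marker pattern (using 1 − P(present | H) for each absent marker):
  reference sample A: 0.594 × (1 − 0.08) × 0.36 = 0.19673
  reference sample B: 0.298 × (1 − 0.68) × 0.57 = 0.054355
  reference sample C: 0.108 × (1 − 0.68) × 0.54 = 0.018662
Normalizing constant Z = 0.19673 + 0.054355 + 0.018662 = 0.26975.
P(reference sample C | evidence) = 0.018662 / 0.26975 ≈ 0.069.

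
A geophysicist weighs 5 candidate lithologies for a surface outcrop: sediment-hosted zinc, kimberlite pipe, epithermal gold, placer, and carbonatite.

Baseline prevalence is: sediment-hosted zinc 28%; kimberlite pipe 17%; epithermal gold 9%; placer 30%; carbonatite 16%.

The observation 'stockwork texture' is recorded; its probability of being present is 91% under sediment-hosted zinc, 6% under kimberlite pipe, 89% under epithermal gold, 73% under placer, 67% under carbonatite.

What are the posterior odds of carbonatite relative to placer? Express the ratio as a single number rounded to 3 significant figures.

0.489

Unnormalized posterior weight (prior times the observation likelihood) for each of the two hypotheses:
  carbonatite: 0.16 × 0.67 = 0.1072
  placer: 0.30 × 0.73 = 0.219
Odds(carbonatite : placer) = 0.1072 / 0.219 ≈ 0.489.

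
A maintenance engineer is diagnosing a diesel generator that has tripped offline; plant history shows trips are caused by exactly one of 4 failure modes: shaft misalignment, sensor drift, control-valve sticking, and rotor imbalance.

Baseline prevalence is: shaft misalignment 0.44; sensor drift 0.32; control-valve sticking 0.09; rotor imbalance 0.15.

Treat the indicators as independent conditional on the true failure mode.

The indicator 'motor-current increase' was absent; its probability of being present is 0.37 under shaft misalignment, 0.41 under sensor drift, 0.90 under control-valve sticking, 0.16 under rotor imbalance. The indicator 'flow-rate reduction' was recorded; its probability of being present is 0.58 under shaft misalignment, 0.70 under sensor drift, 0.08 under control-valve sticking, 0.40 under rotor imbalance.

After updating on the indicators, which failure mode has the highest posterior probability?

shaft misalignment

By Bayes' rule with conditional independence, the unnormalized weight for each hypothesis is prior × ∏ likelihoods (using 1 − P(present | H) for each absent indicator):
  shaft misalignment: 0.44 × (1 − 0.37) × 0.58 = 0.16078
  sensor drift: 0.32 × (1 − 0.41) × 0.70 = 0.13216
  control-valve sticking: 0.09 × (1 − 0.90) × 0.08 = 0.00072
  rotor imbalance: 0.15 × (1 − 0.16) × 0.40 = 0.0504
The unnormalized weights sum to 0.34406.
P(shaft misalignment | evidence) ≈ 0.16078 / 0.34406 ≈ 0.467
P(sensor drift | evidence) ≈ 0.13216 / 0.34406 ≈ 0.384
P(control-valve sticking | evidence) ≈ 0.00072 / 0.34406 ≈ 0.002
P(rotor imbalance | evidence) ≈ 0.0504 / 0.34406 ≈ 0.146
The largest is 0.467, so shaft misalignment is most probable.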